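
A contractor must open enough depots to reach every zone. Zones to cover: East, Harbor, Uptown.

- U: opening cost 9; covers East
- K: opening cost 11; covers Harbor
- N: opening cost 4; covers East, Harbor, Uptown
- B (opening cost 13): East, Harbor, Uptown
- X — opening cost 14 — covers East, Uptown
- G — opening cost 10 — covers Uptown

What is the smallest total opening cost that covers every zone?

4

N alone covers East, Harbor, Uptown — every zone.
Total opening cost: 4.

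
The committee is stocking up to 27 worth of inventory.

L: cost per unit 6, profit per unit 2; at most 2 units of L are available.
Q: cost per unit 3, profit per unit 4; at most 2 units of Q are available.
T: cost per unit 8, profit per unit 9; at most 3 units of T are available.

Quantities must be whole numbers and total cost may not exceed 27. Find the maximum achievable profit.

This is a bounded integer knapsack.
Q has the best ratio (4/3); taking only Q gives at most 2×4 = 8 (stopped by the supply cap of 2).
Mixing does better — 1×Q and 3×T: cost 27 ≤ 27, profit 1·4 + 3·9 = 31.

31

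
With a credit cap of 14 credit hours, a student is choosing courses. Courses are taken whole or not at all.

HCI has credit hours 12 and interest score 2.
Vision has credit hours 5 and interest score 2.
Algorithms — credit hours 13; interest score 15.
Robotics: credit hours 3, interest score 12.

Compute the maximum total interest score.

This is an integer program with binary decision variables.
Allowing fractional choices, the relaxed optimum would be about 24.7, but courses are indivisible.
Vision + Robotics: credit hours 5 + 3 = 8 ≤ 14, interest score 2 + 12 = 14.
Algorithms: credit hours 13 ≤ 14, interest score 15.
Robotics: credit hours 3 ≤ 14, interest score 12.
Best is Algorithms with total interest score 15.

15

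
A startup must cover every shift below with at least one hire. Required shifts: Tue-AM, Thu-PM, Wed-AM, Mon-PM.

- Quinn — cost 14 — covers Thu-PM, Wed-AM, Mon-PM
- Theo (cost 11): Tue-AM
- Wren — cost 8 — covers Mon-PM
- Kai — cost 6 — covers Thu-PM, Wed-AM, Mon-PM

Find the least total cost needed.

17

Choose Theo and Kai: together they cover Tue-AM, Thu-PM, Wed-AM, Mon-PM — every shift.
Total cost: 11 + 6 = 17.
No cover costs less than 17.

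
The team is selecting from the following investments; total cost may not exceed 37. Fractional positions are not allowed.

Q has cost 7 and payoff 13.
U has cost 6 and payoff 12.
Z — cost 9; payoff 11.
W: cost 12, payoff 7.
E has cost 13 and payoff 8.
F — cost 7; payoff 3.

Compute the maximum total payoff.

Take Q, U, Z, and E: cost 7 + 6 + 9 + 13 = 35 ≤ 37, payoff 13 + 12 + 11 + 8 = 44.
No other feasible combination does better.

44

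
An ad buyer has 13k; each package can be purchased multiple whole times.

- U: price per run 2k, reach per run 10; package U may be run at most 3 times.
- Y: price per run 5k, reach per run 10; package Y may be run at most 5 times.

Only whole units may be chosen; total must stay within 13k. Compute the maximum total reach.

40

This is a bounded integer knapsack.
U has the best ratio (10/2); taking only U gives at most 3×10 = 30 (stopped by the supply cap of 3).
Mixing does better — 3×U and 1×Y: price 11 ≤ 13, reach 3·10 + 1·10 = 40.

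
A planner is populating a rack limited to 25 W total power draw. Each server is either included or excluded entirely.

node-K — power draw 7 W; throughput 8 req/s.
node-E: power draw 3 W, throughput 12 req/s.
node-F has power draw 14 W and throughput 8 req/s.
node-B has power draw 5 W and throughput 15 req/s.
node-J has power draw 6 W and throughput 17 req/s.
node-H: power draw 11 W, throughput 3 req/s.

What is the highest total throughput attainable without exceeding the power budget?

52

node-E + node-B + node-J: power draw 3 + 5 + 6 = 14 ≤ 25, throughput 12 + 15 + 17 = 44.
node-K + node-E + node-B + node-J: power draw 7 + 3 + 5 + 6 = 21 ≤ 25, throughput 8 + 12 + 15 + 17 = 52.
node-E + node-B + node-J + node-H: power draw 3 + 5 + 6 + 11 = 25 ≤ 25, throughput 12 + 15 + 17 + 3 = 47.
Best is node-K, node-E, node-B, and node-J with total throughput 52.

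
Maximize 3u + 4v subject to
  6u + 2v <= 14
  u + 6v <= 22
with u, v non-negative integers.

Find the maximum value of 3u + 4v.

15

Relaxing integrality, the LP optimum is 17.41 at (u,v) = (1.18, 3.47), which is not an integer point.
(u,v)=(1,3): 6·1+2·3=12≤14, 1·1+6·3=19≤22, objective 15.
(u,v)=(0,3): 6·0+2·3=6≤14, 1·0+6·3=18≤22, objective 12.
(u,v)=(1,2): 6·1+2·2=10≤14, 1·1+6·2=13≤22, objective 11.
(u,v)=(0,2): 6·0+2·2=4≤14, 1·0+6·2=12≤22, objective 8.
No feasible integer point exceeds 15.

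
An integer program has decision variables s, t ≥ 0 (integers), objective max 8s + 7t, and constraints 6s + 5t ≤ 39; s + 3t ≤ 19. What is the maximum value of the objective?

(s,t)=(4,3): 6·4+5·3=39≤39, 1·4+3·3=13≤19, objective 53.
(s,t)=(3,4): 6·3+5·4=38≤39, 1·3+3·4=15≤19, objective 52.
(s,t)=(2,5): 6·2+5·5=37≤39, 1·2+3·5=17≤19, objective 51.
The best lattice point is (4,3), giving 53.

53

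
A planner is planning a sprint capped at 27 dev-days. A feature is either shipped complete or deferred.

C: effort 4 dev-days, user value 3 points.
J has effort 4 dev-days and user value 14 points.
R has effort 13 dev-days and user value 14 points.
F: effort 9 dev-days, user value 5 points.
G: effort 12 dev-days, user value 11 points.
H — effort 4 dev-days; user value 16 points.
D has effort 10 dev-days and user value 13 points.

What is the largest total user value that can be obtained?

This is an integer program with binary decision variables.
C + J + R + H: effort 4 + 4 + 13 + 4 = 25 ≤ 27, user value 3 + 14 + 14 + 16 = 47.
C + J + H + D: effort 4 + 4 + 4 + 10 = 22 ≤ 27, user value 3 + 14 + 16 + 13 = 46.
J + F + H + D: effort 4 + 9 + 4 + 10 = 27 ≤ 27, user value 14 + 5 + 16 + 13 = 48.
Best is J, F, H, and D with total user value 48.

48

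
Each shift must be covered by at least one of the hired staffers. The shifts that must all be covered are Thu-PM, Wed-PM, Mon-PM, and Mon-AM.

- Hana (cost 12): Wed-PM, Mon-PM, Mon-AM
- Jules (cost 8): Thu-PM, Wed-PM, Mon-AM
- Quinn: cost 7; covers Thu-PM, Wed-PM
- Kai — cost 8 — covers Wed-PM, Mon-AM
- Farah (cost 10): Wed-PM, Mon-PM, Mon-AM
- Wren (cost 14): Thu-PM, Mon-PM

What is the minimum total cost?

17

Choose Quinn and Farah: together they cover Thu-PM, Wed-PM, Mon-PM, Mon-AM — every shift.
Total cost: 7 + 10 = 17.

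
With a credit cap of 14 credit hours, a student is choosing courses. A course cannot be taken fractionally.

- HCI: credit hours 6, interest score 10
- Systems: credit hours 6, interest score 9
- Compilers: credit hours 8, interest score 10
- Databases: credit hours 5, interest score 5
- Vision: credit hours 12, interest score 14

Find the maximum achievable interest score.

HCI + Compilers: credit hours 6 + 8 = 14 ≤ 14, interest score 10 + 10 = 20.
HCI + Systems: credit hours 6 + 6 = 12 ≤ 14, interest score 10 + 9 = 19.
Systems + Compilers: credit hours 6 + 8 = 14 ≤ 14, interest score 9 + 10 = 19.
Best is HCI and Compilers with total interest score 20.

20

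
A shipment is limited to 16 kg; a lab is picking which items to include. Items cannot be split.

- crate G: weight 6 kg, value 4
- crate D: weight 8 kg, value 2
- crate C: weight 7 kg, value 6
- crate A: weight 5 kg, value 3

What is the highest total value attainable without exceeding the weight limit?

Take crate G and crate C: weight 6 + 7 = 13 ≤ 16, value 4 + 6 = 10.
No other feasible combination does better.

10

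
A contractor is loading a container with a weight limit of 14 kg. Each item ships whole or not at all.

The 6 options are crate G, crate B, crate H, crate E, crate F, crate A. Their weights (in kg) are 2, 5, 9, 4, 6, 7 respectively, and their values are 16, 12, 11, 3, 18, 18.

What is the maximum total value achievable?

46

crate G + crate B + crate A: weight 2 + 5 + 7 = 14 ≤ 14, value 16 + 12 + 18 = 46.
crate G + crate E + crate F: weight 2 + 4 + 6 = 12 ≤ 14, value 16 + 3 + 18 = 37.
crate G + crate B + crate F: weight 2 + 5 + 6 = 13 ≤ 14, value 16 + 12 + 18 = 46.
The maximum value is 46; one optimal choice is crate G, crate B, and crate F.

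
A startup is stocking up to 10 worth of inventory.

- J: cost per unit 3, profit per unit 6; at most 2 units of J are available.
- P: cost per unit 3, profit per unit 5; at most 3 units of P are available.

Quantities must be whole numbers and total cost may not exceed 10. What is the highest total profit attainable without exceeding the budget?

2×J and 1×P: cost 9 ≤ 10, profit 2·6 + 1·5 = 17.
1×J and 2×P: cost 9 ≤ 10, profit 1·6 + 2·5 = 16.
Best is 17.

17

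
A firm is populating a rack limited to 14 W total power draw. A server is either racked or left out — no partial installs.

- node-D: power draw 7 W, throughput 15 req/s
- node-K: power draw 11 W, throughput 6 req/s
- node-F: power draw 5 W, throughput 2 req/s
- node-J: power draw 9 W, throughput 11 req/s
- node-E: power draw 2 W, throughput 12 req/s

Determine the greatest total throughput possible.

This is an integer program with binary decision variables.
Take node-D, node-F, and node-E: power draw 7 + 5 + 2 = 14 ≤ 14, throughput 15 + 2 + 12 = 29.
No other feasible combination does better.

29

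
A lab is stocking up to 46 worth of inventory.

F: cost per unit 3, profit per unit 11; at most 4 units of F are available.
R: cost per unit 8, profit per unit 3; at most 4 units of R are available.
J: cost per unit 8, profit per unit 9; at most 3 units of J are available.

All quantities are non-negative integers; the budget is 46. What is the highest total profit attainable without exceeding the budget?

Take 4×F, 1×R, and 3×J: cost 44 ≤ 46, profit 4·11 + 1·3 + 3·9 = 74.
F has the best ratio (11/3) and is taken to its limit of 4; remaining capacity is filled optimally with the others.

74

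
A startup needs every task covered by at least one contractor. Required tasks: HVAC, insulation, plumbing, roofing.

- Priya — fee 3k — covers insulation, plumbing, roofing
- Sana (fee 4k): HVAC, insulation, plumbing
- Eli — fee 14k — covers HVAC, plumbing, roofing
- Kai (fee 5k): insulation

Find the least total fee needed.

7

Choose Priya and Sana: together they cover HVAC, insulation, plumbing, roofing — every task.
Total fee: 3 + 4 = 7.
No cover costs less than 7.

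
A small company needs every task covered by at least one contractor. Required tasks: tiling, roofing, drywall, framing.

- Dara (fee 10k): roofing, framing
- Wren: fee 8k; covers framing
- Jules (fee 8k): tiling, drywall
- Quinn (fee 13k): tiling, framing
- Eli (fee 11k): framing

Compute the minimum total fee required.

18

This is an integer covering problem.
Choose Dara and Jules: together they cover tiling, roofing, drywall, framing — every task.
Total fee: 10 + 8 = 18.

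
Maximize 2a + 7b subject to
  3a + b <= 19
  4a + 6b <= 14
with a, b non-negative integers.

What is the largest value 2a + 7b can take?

14

(a,b)=(0,2) is feasible, giving 14.
(a,b)=(1,1) is feasible, giving 9.
(a,b)=(0,1) is feasible, giving 7.
The best lattice point is (0,2), giving 14.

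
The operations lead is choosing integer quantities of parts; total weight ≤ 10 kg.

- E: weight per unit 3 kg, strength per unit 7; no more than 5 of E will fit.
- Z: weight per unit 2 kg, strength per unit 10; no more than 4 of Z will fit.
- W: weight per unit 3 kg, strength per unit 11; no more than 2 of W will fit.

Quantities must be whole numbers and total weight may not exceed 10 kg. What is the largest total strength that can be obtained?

This is a bounded integer knapsack.
Z has the best ratio (10/2); taking only Z gives at most 4×10 = 40 (stopped by the supply cap of 4).
Mixing does better — 2×Z and 2×W: weight 10 ≤ 10, strength 2·10 + 2·11 = 42.

42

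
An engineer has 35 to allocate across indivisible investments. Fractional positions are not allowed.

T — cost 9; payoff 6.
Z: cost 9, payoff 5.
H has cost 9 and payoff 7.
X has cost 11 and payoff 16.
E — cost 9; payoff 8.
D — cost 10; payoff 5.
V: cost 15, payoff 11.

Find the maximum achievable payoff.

35

Allowing fractional choices, the relaxed optimum would be about 35.4, but investments are indivisible.
T + X + V: cost 9 + 11 + 15 = 35 ≤ 35, payoff 6 + 16 + 11 = 33.
H + X + V: cost 9 + 11 + 15 = 35 ≤ 35, payoff 7 + 16 + 11 = 34.
X + E + V: cost 11 + 9 + 15 = 35 ≤ 35, payoff 16 + 8 + 11 = 35.
Best is X, E, and V with total payoff 35.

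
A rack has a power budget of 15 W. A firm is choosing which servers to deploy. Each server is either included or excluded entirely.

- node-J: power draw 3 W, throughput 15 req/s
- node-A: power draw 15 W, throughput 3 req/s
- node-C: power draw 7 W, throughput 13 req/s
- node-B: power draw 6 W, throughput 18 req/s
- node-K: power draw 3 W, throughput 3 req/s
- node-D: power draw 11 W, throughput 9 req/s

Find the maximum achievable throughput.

Treat it as a binary knapsack problem.
Allowing fractional choices, the relaxed optimum would be about 44.1, but servers are indivisible.
node-C + node-B: power draw 7 + 6 = 13 ≤ 15, throughput 13 + 18 = 31.
node-J + node-B: power draw 3 + 6 = 9 ≤ 15, throughput 15 + 18 = 33.
node-J + node-B + node-K: power draw 3 + 6 + 3 = 12 ≤ 15, throughput 15 + 18 + 3 = 36.
Best is node-J, node-B, and node-K with total throughput 36.

36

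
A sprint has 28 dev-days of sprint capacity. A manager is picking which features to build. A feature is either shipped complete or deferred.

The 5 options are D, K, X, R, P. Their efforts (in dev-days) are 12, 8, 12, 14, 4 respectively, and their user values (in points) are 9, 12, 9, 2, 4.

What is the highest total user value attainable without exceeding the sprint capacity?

Allowing fractional choices, the relaxed optimum would be about 28.0, but features are indivisible.
D + K + P: effort 12 + 8 + 4 = 24 ≤ 28, user value 9 + 12 + 4 = 25.
K + X + P: effort 8 + 12 + 4 = 24 ≤ 28, user value 12 + 9 + 4 = 25.
The maximum user value is 25; one optimal choice is D, K, and P.

25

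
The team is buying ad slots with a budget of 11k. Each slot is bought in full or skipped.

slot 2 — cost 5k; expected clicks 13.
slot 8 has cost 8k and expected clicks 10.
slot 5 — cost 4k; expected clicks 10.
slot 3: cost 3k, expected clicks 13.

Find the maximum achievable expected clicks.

Allowing fractional choices, the relaxed optimum would be about 33.5, but ad slots are indivisible.
slot 2 + slot 3: cost 5 + 3 = 8 ≤ 11, expected clicks 13 + 13 = 26.
slot 5 + slot 3: cost 4 + 3 = 7 ≤ 11, expected clicks 10 + 13 = 23.
Best is slot 2 and slot 3 with total expected clicks 26.

26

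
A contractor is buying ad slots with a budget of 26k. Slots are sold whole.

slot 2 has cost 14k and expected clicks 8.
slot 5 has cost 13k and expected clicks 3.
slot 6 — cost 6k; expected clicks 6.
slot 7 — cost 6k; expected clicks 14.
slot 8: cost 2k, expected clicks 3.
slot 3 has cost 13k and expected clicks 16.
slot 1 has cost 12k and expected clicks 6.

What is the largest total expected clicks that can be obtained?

36

Allowing fractional choices, the relaxed optimum would be about 38.0, but ad slots are indivisible.
slot 7 + slot 8 + slot 3: cost 6 + 2 + 13 = 21 ≤ 26, expected clicks 14 + 3 + 16 = 33.
slot 6 + slot 7 + slot 3: cost 6 + 6 + 13 = 25 ≤ 26, expected clicks 6 + 14 + 16 = 36.
slot 7 + slot 3: cost 6 + 13 = 19 ≤ 26, expected clicks 14 + 16 = 30.
Best is slot 6, slot 7, and slot 3 with total expected clicks 36.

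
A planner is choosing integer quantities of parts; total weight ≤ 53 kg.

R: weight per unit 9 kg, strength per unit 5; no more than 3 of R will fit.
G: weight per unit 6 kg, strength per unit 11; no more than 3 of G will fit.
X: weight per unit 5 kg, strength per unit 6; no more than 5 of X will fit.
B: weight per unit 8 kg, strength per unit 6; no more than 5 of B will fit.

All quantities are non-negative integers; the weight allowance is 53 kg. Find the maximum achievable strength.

69

This is a bounded integer knapsack.
1×R, 3×G, and 5×X: weight 52 ≤ 53, strength 1·5 + 3·11 + 5·6 = 68.
3×G, 5×X, and 1×B: weight 51 ≤ 53, strength 3·11 + 5·6 + 1·6 = 69.
Best is 69.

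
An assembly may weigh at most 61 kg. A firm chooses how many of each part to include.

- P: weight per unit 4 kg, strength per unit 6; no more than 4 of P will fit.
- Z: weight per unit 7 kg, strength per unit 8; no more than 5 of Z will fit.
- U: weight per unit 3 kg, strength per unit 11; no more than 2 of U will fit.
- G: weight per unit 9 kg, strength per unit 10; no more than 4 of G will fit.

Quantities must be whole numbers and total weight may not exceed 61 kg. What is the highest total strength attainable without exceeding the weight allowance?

90

U has the best ratio (11/3); taking only U gives at most 2×11 = 22 (stopped by the supply cap of 2).
Mixing does better — 4×P, 3×Z, 2×U, and 2×G: weight 61 ≤ 61, strength 4·6 + 3·8 + 2·11 + 2·10 = 90.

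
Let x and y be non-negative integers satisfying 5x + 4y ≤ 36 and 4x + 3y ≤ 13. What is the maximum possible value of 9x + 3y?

27

(x,y)=(3,0): 5·3+4·0=15≤36, 4·3+3·0=12≤13, objective 27.
(x,y)=(2,1): 5·2+4·1=14≤36, 4·2+3·1=11≤13, objective 21.
(x,y)=(2,0): 5·2+4·0=10≤36, 4·2+3·0=8≤13, objective 18.
No feasible integer point exceeds 27.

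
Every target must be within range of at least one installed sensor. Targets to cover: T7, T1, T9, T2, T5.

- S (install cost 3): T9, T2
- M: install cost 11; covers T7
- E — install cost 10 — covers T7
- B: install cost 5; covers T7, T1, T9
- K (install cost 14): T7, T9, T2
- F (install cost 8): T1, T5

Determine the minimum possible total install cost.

16

This is an integer covering problem.
Choose S, B, and F: together they cover T7, T1, T9, T2, T5 — every target.
Total install cost: 3 + 5 + 8 = 16.
No cover costs less than 16.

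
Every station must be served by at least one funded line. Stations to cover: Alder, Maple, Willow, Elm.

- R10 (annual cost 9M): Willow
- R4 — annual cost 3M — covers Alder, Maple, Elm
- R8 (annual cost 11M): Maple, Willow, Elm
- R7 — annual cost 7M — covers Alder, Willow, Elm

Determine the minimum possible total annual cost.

10

Choose R4 and R7: together they cover Alder, Maple, Willow, Elm — every station.
Total annual cost: 3 + 7 = 10.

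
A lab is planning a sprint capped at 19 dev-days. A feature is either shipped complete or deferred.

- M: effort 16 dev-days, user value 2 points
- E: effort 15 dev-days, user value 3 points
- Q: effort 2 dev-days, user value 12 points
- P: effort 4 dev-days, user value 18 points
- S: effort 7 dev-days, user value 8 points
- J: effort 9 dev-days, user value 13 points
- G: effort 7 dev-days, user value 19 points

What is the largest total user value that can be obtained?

This is a 0-1 knapsack instance.
Allowing fractional choices, the relaxed optimum would be about 57.7, but features are indivisible.
P + S + G: effort 4 + 7 + 7 = 18 ≤ 19, user value 18 + 8 + 19 = 45.
Q + P + G: effort 2 + 4 + 7 = 13 ≤ 19, user value 12 + 18 + 19 = 49.
Q + J + G: effort 2 + 9 + 7 = 18 ≤ 19, user value 12 + 13 + 19 = 44.
Best is Q, P, and G with total user value 49.

49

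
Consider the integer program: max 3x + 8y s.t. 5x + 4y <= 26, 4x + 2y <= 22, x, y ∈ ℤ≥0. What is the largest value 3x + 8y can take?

48

The continuous relaxation peaks at (0, 6.5) with value 52.00; rounding to a feasible lattice point costs some objective.
(x,y)=(0,6): 5·0+4·6=24≤26, 4·0+2·6=12≤22, objective 48.
(x,y)=(1,5): 5·1+4·5=25≤26, 4·1+2·5=14≤22, objective 43.
(x,y)=(0,5): 5·0+4·5=20≤26, 4·0+2·5=10≤22, objective 40.
No feasible integer point exceeds 48.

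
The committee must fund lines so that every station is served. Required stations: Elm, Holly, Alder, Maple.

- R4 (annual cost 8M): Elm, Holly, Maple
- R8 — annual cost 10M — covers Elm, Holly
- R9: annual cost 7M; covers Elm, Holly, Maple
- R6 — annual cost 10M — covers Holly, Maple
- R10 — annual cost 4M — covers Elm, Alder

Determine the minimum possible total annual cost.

11

Choose R9 and R10: together they cover Elm, Holly, Alder, Maple — every station.
Total annual cost: 7 + 4 = 11.
No cover costs less than 11.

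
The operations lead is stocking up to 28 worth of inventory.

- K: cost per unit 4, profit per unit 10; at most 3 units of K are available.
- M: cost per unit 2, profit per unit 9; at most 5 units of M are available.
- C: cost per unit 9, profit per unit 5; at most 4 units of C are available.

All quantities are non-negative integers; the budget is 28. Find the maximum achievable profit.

3×K and 5×M: cost 22 ≤ 28, profit 3·10 + 5·9 = 75.
2×K, 5×M, and 1×C: cost 27 ≤ 28, profit 2·10 + 5·9 + 1·5 = 70.
Best is 75.

75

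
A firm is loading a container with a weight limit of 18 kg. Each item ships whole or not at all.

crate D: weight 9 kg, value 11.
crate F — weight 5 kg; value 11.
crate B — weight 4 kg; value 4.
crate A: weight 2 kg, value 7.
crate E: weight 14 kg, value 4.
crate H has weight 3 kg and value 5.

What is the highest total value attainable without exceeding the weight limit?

Take crate D, crate F, and crate A: weight 9 + 5 + 2 = 16 ≤ 18, value 11 + 11 + 7 = 29.
No other feasible combination does better.

29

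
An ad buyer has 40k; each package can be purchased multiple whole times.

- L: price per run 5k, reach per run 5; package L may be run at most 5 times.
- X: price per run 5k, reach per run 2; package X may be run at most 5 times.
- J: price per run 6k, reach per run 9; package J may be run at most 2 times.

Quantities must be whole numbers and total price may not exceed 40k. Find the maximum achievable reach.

43

Take 5×L and 2×J: price 37 ≤ 40, reach 5·5 + 2·9 = 43.
J has the best ratio (9/6) and is taken to its limit of 2; remaining capacity is filled optimally with the others.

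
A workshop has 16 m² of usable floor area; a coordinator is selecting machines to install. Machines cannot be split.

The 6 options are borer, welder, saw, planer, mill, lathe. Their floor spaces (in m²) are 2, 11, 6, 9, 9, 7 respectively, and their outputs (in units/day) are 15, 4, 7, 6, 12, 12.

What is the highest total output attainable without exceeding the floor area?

Take borer, saw, and lathe: floor space 2 + 6 + 7 = 15 ≤ 16, output 15 + 7 + 12 = 34.
No other feasible combination does better.

34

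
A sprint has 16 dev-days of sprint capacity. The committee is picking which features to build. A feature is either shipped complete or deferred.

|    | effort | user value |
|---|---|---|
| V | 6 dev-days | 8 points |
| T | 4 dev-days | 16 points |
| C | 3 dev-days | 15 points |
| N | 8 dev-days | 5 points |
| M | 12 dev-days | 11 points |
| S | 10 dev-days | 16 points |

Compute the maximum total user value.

39

Allowing fractional choices, the relaxed optimum would be about 45.4, but features are indivisible.
V + T + C: effort 6 + 4 + 3 = 13 ≤ 16, user value 8 + 16 + 15 = 39.
T + C + N: effort 4 + 3 + 8 = 15 ≤ 16, user value 16 + 15 + 5 = 36.
T + S: effort 4 + 10 = 14 ≤ 16, user value 16 + 16 = 32.
Best is V, T, and C with total user value 39.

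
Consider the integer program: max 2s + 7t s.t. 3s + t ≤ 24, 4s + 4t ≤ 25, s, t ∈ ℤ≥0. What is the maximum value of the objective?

(s,t)=(0,6) is feasible, giving 42.
(s,t)=(1,5) is feasible, giving 37.
(s,t)=(0,5) is feasible, giving 35.
Maximum is 42 at (s,t)=(0,6).

42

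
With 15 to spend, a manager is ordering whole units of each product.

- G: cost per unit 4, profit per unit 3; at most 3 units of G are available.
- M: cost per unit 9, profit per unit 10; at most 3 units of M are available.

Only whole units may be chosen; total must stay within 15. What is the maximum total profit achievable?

1×M: cost 9 ≤ 15, profit 1·10 = 10.
1×G and 1×M: cost 13 ≤ 15, profit 1·3 + 1·10 = 13.
Best is 13.

13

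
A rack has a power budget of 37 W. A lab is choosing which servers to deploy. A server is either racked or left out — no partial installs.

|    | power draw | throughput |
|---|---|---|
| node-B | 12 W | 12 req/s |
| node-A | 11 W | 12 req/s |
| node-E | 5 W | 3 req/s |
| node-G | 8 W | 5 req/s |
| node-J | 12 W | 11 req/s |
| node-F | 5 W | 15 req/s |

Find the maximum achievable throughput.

44

Allowing fractional choices, the relaxed optimum would be about 47.2, but servers are indivisible.
node-A + node-G + node-J + node-F: power draw 11 + 8 + 12 + 5 = 36 ≤ 37, throughput 12 + 5 + 11 + 15 = 43.
node-B + node-A + node-G + node-F: power draw 12 + 11 + 8 + 5 = 36 ≤ 37, throughput 12 + 12 + 5 + 15 = 44.
Best is node-B, node-A, node-G, and node-F with total throughput 44.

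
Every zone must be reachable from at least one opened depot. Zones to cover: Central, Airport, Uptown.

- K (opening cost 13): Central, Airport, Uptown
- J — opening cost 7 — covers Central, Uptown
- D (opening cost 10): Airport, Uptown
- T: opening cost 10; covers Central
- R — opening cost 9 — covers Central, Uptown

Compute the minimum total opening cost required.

13

The greedy cost-per-new-zone heuristic would pick J and D for 17, but a cheaper cover exists.
K alone covers Central, Airport, Uptown — every zone.
Total opening cost: 13.
No cover costs less than 13.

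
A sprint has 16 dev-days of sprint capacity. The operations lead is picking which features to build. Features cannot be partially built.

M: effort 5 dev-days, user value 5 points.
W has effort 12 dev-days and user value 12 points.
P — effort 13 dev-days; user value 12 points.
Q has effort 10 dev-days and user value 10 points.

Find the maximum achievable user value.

15

Allowing fractional choices, the relaxed optimum would be about 16.0, but features are indivisible.
W: effort 12 ≤ 16, user value 12.
M + Q: effort 5 + 10 = 15 ≤ 16, user value 5 + 10 = 15.
Best is M and Q with total user value 15.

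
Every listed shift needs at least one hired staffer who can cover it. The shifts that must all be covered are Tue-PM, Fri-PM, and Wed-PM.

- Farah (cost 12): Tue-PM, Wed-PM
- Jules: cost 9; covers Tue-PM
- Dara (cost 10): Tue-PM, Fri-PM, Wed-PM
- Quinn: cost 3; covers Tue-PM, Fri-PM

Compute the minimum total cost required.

The greedy cost-per-new-shift heuristic would pick Quinn and Dara for 13, but a cheaper cover exists.
Dara alone covers Tue-PM, Fri-PM, Wed-PM — every shift.
Total cost: 10.
No cover costs less than 10.

10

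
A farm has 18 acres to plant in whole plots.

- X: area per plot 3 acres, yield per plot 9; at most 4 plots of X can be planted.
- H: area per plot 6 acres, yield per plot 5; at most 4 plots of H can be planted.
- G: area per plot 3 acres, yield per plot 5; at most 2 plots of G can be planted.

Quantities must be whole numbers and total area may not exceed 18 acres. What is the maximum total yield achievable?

46

X has the best ratio (9/3); taking only X gives at most 4×9 = 36 (stopped by the supply cap of 4).
Mixing does better — 4×X and 2×G: area 18 ≤ 18, yield 4·9 + 2·5 = 46.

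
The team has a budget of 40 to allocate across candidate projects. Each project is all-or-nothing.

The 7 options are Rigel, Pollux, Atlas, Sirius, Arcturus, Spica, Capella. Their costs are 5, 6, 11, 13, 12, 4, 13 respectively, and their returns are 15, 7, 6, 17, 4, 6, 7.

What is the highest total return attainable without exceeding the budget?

51

Take Rigel, Pollux, Atlas, Sirius, and Spica: cost 5 + 6 + 11 + 13 + 4 = 39 ≤ 40, return 15 + 7 + 6 + 17 + 6 = 51.
No other feasible combination does better.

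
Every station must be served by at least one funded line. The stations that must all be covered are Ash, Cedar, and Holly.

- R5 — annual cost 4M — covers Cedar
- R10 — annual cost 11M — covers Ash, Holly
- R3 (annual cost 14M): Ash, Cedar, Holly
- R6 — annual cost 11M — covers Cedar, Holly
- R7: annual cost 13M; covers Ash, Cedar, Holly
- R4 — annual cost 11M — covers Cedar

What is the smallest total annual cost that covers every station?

13

This is an integer covering problem.
The greedy cost-per-new-station heuristic would pick R5 and R10 for 15, but a cheaper cover exists.
R7 alone covers Ash, Cedar, Holly — every station.
Total annual cost: 13.
No cover costs less than 13.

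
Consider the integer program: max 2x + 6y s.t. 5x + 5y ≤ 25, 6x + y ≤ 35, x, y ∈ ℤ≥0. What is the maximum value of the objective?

(x,y)=(0,5): 5·0+5·5=25≤25, 6·0+1·5=5≤35, objective 30.
(x,y)=(1,4): 5·1+5·4=25≤25, 6·1+1·4=10≤35, objective 26.
Maximum is 30 at (x,y)=(0,5).

30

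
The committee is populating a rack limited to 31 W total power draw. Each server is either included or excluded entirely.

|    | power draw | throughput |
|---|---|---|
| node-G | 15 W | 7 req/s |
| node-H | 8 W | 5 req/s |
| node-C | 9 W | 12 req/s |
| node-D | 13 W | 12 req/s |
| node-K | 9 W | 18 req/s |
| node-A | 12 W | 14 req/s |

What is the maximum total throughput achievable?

Allowing fractional choices, the relaxed optimum would be about 44.9, but servers are indivisible.
node-C + node-D + node-K: power draw 9 + 13 + 9 = 31 ≤ 31, throughput 12 + 12 + 18 = 42.
node-C + node-K + node-A: power draw 9 + 9 + 12 = 30 ≤ 31, throughput 12 + 18 + 14 = 44.
Best is node-C, node-K, and node-A with total throughput 44.

44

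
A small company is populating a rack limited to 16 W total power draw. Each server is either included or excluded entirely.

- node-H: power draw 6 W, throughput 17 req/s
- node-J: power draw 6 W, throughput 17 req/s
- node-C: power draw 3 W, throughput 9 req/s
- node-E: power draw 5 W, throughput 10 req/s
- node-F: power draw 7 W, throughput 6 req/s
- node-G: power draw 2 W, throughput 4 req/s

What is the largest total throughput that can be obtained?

43

Take node-H, node-J, and node-C: power draw 6 + 6 + 3 = 15 ≤ 16, throughput 17 + 17 + 9 = 43.
No other feasible combination does better.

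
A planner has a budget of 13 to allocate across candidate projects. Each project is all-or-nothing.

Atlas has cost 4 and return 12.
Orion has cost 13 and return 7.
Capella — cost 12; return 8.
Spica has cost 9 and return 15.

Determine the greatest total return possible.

This is an integer program with binary decision variables.
Spica: cost 9 ≤ 13, return 15.
Atlas: cost 4 ≤ 13, return 12.
Atlas + Spica: cost 4 + 9 = 13 ≤ 13, return 12 + 15 = 27.
Best is Atlas and Spica with total return 27.

27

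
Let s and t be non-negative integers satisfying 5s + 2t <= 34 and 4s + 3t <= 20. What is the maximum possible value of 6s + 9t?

(s,t)=(0,6): 5·0+2·6=12≤34, 4·0+3·6=18≤20, objective 54.
(s,t)=(1,5): 5·1+2·5=15≤34, 4·1+3·5=19≤20, objective 51.
(s,t)=(0,5): 5·0+2·5=10≤34, 4·0+3·5=15≤20, objective 45.
The best lattice point is (0,6), giving 54.

54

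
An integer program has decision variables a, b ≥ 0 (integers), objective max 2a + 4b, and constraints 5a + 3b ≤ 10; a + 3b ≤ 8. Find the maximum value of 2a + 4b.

(a,b)=(0,2) is feasible, giving 8.
(a,b)=(1,1) is feasible, giving 6.
(a,b)=(0,1) is feasible, giving 4.
The best lattice point is (0,2), giving 8.

8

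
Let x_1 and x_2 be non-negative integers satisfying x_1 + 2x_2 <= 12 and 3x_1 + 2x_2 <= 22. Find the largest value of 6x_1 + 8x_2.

The continuous relaxation peaks at (5, 3.5) with value 58.00; rounding to a feasible lattice point costs some objective.
(x_1,x_2)=(4,4): 1·4+2·4=12≤12, 3·4+2·4=20≤22, objective 56.
(x_1,x_2)=(5,3): 1·5+2·3=11≤12, 3·5+2·3=21≤22, objective 54.
(x_1,x_2)=(6,2): 1·6+2·2=10≤12, 3·6+2·2=22≤22, objective 52.
(x_1,x_2)=(3,4): 1·3+2·4=11≤12, 3·3+2·4=17≤22, objective 50.
No feasible integer point exceeds 56.

56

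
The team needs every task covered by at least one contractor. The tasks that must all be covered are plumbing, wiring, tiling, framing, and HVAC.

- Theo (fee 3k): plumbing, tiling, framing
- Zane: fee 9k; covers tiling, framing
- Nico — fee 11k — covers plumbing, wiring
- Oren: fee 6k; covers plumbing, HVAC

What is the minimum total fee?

Choose Theo, Nico, and Oren: together they cover plumbing, wiring, tiling, framing, HVAC — every task.
Total fee: 3 + 11 + 6 = 20.
No cover costs less than 20.

20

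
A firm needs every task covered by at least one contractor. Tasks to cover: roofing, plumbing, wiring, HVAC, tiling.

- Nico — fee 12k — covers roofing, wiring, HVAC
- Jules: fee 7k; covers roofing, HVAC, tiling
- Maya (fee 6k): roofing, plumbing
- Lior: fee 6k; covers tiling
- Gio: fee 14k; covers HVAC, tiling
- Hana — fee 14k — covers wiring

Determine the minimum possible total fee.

24

The greedy cost-per-new-task heuristic would pick Jules, Maya, and Nico for 25, but a cheaper cover exists.
Choose Nico, Maya, and Lior: together they cover roofing, plumbing, wiring, HVAC, tiling — every task.
Total fee: 12 + 6 + 6 = 24.
No cover costs less than 24.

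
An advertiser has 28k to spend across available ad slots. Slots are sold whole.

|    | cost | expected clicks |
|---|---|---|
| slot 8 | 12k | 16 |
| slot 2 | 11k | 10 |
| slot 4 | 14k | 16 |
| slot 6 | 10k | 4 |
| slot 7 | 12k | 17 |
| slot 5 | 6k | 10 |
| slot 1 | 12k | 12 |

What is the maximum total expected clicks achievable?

This is a 0-1 knapsack instance.
Take slot 8 and slot 7: cost 12 + 12 = 24 ≤ 28, expected clicks 16 + 17 = 33.
No feasible combination exceeds this.

33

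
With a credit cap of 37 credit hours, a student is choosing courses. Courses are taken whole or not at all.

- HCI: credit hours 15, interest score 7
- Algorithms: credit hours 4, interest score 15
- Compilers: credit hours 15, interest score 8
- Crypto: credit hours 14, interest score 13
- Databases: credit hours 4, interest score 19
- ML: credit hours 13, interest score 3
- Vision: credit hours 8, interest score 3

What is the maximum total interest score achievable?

55

This is an integer program with binary decision variables.
Take Algorithms, Compilers, Crypto, and Databases: credit hours 4 + 15 + 14 + 4 = 37 ≤ 37, interest score 15 + 8 + 13 + 19 = 55.
No other feasible combination does better.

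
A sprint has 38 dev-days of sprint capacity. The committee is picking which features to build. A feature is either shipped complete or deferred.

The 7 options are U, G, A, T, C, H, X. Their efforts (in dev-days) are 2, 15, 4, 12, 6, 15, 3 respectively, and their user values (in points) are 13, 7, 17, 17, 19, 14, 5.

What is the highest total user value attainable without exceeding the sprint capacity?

U + T + C + H + X: effort 2 + 12 + 6 + 15 + 3 = 38 ≤ 38, user value 13 + 17 + 19 + 14 + 5 = 68.
U + A + T + C + X: effort 2 + 4 + 12 + 6 + 3 = 27 ≤ 38, user value 13 + 17 + 17 + 19 + 5 = 71.
U + A + C + H + X: effort 2 + 4 + 6 + 15 + 3 = 30 ≤ 38, user value 13 + 17 + 19 + 14 + 5 = 68.
Best is U, A, T, C, and X with total user value 71.

71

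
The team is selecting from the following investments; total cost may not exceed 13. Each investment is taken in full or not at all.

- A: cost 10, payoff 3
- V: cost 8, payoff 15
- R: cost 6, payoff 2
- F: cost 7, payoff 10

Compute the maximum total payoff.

Allowing fractional choices, the relaxed optimum would be about 22.1, but investments are indivisible.
V: cost 8 ≤ 13, payoff 15.
F: cost 7 ≤ 13, payoff 10.
R + F: cost 6 + 7 = 13 ≤ 13, payoff 2 + 10 = 12.
Best is V with total payoff 15.

15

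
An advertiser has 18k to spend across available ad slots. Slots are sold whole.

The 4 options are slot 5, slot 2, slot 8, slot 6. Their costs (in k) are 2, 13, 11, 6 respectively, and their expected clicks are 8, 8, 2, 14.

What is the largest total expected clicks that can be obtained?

22

Allowing fractional choices, the relaxed optimum would be about 28.2, but ad slots are indivisible.
slot 5 + slot 2: cost 2 + 13 = 15 ≤ 18, expected clicks 8 + 8 = 16.
slot 8 + slot 6: cost 11 + 6 = 17 ≤ 18, expected clicks 2 + 14 = 16.
slot 5 + slot 6: cost 2 + 6 = 8 ≤ 18, expected clicks 8 + 14 = 22.
Best is slot 5 and slot 6 with total expected clicks 22.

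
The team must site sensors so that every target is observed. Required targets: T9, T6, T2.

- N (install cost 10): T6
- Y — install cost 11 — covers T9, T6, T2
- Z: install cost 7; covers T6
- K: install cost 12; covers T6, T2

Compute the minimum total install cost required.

11

This is a weighted set-cover instance.
Y alone covers T9, T6, T2 — every target.
Total install cost: 11.
No cover costs less than 11.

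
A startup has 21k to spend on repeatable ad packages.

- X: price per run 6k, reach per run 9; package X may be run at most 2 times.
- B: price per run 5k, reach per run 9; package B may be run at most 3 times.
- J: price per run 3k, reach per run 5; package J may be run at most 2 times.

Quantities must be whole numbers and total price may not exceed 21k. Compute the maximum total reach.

This is a bounded integer knapsack.
Take 3×B and 2×J: price 21 ≤ 21, reach 3·9 + 2·5 = 37.
B has the best ratio (9/5) and is taken to its limit of 3; remaining capacity is filled optimally with the others.

37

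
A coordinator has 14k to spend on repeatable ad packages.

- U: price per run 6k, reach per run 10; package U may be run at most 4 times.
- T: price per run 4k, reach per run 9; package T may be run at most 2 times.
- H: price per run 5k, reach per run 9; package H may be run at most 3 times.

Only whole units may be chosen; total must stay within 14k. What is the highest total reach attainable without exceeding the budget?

28

1×U and 2×T: price 14 ≤ 14, reach 1·10 + 2·9 = 28.
1×T and 2×H: price 14 ≤ 14, reach 1·9 + 2·9 = 27.
Best is 28.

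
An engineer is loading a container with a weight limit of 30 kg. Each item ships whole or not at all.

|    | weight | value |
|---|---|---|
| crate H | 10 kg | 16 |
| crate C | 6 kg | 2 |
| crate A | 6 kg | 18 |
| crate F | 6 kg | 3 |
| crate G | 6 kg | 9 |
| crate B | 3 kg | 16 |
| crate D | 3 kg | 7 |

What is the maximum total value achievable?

Allowing fractional choices, the relaxed optimum would be about 67.0, but items are indivisible.
crate H + crate A + crate G + crate B + crate D: weight 10 + 6 + 6 + 3 + 3 = 28 ≤ 30, value 16 + 18 + 9 + 16 + 7 = 66.
crate H + crate A + crate G + crate B: weight 10 + 6 + 6 + 3 = 25 ≤ 30, value 16 + 18 + 9 + 16 = 59.
crate H + crate A + crate F + crate B + crate D: weight 10 + 6 + 6 + 3 + 3 = 28 ≤ 30, value 16 + 18 + 3 + 16 + 7 = 60.
Best is crate H, crate A, crate G, crate B, and crate D with total value 66.

66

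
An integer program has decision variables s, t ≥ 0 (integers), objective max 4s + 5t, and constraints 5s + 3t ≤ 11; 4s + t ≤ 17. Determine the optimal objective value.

15

The continuous relaxation peaks at (0, 3.67) with value 18.33; rounding to a feasible lattice point costs some objective.
(s,t)=(0,3): 5·0+3·3=9≤11, 4·0+1·3=3≤17, objective 15.
(s,t)=(1,2): 5·1+3·2=11≤11, 4·1+1·2=6≤17, objective 14.
(s,t)=(0,2): 5·0+3·2=6≤11, 4·0+1·2=2≤17, objective 10.
Maximum is 15 at (s,t)=(0,3).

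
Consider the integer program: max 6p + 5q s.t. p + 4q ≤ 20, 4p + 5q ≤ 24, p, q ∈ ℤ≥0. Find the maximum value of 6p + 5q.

(p,q)=(6,0): 1·6+4·0=6≤20, 4·6+5·0=24≤24, objective 36.
(p,q)=(5,0): 1·5+4·0=5≤20, 4·5+5·0=20≤24, objective 30.
Maximum is 36 at (p,q)=(6,0).

36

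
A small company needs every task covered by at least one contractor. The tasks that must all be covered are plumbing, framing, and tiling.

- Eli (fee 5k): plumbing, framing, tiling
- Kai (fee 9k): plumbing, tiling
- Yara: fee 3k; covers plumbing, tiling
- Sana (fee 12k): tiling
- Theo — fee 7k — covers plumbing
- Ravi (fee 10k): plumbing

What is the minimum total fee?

This is an integer covering problem.
Eli alone covers plumbing, framing, tiling — every task.
Total fee: 5.

5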